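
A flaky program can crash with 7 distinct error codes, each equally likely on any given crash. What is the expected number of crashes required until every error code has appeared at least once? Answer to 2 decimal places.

18.15

Split into phases: going from k distinct to k+1 distinct takes on average 7/(7-k) crashes.
E[T] = 7/7 + 7/6 + 7/5 + ... + 7/2 + 7/1 = 7·H_{7}.
H_{7} = 2.593, so E[T] = 18.150.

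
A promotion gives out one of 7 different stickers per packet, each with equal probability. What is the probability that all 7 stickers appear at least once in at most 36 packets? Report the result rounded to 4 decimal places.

0.9729

By inclusion–exclusion over which stickers are missing,
P(all seen) = Σ_{j=0}^{7} (-1)^j C(7,j)((7-j)/7)^36
= 1.00000 - 0.02723 + 0.00012 - 0.00000 + 0.00000 - 0.00000 + 0.00000 - 0.00000
= 0.97289.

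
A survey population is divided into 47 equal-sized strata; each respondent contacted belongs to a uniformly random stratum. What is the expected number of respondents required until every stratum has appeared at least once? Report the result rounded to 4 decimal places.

208.5843

The wait to go from k to k+1 distinct strata is geometric with mean 47/(47-k).
E[T] = 47/47 + 47/46 + 47/45 + ... + 47/2 + 47/1 = 47·H_{47}.
H_{47} = 4.43796, so E[T] = 208.58430.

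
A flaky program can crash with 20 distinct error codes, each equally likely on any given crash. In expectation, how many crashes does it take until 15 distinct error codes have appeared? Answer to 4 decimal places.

26.2881

Going from k to k+1 distinct takes a geometric number of crashes with mean 20/(20-k).
Sum over k = 0,...,14: E = 20/20 + 20/19 + 20/18 + ... + 20/7 + 20/6 = 26.28813.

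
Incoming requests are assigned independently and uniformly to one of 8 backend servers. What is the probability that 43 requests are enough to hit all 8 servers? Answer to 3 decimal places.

0.974

Let A_i be the event that server i is missing after 43 requests. By inclusion–exclusion on the A_i,
P(all seen) = Σ_{j=0}^{8} (-1)^j C(8,j)((8-j)/8)^43
= 1.0000 - 0.0257 + 0.0001 - 0.0000 + 0.0000 - 0.0000 + 0.0000 - 0.0000 + 0.0000
= 0.9744.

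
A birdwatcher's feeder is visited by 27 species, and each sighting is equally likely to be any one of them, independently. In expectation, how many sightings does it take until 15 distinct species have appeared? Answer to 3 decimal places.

21.283

Going from k to k+1 distinct takes a geometric number of sightings with mean 27/(27-k).
Sum over k = 0,...,14: E = 27/27 + 27/26 + 27/25 + ... + 27/14 + 27/13 = 21.2826.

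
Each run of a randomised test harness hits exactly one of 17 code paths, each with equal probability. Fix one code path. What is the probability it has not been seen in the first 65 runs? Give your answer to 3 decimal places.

0.019

On each run the fixed code path fails to appear with probability 16/17.
P(still missing after 65) = (16/17)^65 = 0.0194.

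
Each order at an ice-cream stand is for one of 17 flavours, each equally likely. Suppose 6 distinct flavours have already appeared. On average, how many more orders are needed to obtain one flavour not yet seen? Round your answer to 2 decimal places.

Each order yields a new flavour with probability (17-6)/17 = 11/17, so the wait is geometric with mean 17/11.
E = 17/11 = 1.545.

1.55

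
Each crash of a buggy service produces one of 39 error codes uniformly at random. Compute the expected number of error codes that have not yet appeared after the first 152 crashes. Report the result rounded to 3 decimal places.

0.752

For each error code, P(unseen after 152) = (38/39)^152 = 0.0193.
By linearity of expectation, E[unseen] = 39·(38/39)^152 = 0.7522.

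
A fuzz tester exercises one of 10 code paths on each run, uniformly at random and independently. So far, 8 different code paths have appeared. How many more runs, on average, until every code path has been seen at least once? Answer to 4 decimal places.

15.0000

The wait to go from k to k+1 distinct code paths is geometric with mean 10/(10-k).
Sum over k = 8,...,9: E = 10/2 + 10/1 = 15.00000.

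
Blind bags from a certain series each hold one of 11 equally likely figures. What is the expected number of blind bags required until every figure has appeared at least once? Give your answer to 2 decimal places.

33.22

After k distinct figures have appeared, the next blind bag gives a new one with probability (11-k)/11, so the expected wait for the (k+1)-th is 11/(11-k).
E[T] = 11/11 + 11/10 + 11/9 + ... + 11/2 + 11/1 = 11·H_{11}.
H_{11} = 3.020, so E[T] = 33.219.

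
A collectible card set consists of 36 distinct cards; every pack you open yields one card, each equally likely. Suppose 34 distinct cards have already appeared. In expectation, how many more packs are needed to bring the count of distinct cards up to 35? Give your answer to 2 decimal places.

18.00

From k distinct to k+1 distinct takes on average 36/(36-k) packs.
Only the k = 34 term is needed: E = 36/2 = 18.000.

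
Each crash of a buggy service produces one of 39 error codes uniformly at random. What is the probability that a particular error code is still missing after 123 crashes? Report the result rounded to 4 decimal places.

0.0410

On each crash the fixed error code fails to appear with probability 38/39.
P(still missing after 123) = (38/39)^123 = 0.04097.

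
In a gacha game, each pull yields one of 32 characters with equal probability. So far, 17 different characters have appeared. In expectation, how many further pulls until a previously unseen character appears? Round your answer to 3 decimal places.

Each pull yields a new character with probability (32-17)/32 = 15/32, so the wait is geometric with mean 32/15.
E = 32/15 = 2.1333.

2.133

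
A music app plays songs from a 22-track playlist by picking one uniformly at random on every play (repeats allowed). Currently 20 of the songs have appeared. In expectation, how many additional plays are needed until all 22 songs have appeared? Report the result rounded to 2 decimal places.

The wait to go from k to k+1 distinct songs is geometric with mean 22/(22-k).
Sum over k = 20,...,21: E = 22/2 + 22/1 = 33.000.

33.00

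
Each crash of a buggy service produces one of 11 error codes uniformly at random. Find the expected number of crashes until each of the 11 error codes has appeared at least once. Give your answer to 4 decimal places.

33.2187

Split into phases: going from k distinct to k+1 distinct takes on average 11/(11-k) crashes.
E[T] = 11/11 + 11/10 + 11/9 + ... + 11/2 + 11/1 = 11·H_{11}.
H_{11} = 3.01988, so E[T] = 33.21865.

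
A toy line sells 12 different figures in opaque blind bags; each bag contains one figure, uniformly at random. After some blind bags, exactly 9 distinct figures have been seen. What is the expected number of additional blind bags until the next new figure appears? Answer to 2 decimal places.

Each blind bag yields a new figure with probability (12-9)/12 = 3/12, so the wait is geometric with mean 12/3.
E = 12/3 = 4.000.

4.00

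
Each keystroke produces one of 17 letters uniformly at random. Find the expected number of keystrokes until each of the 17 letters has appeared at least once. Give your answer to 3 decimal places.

58.472

After k distinct letters have appeared, the next keystroke gives a new one with probability (17-k)/17, so the expected wait for the (k+1)-th is 17/(17-k).
E[T] = 17/17 + 17/16 + 17/15 + ... + 17/2 + 17/1 = 17·H_{17}.
H_{17} = 3.4396, so E[T] = 58.4724.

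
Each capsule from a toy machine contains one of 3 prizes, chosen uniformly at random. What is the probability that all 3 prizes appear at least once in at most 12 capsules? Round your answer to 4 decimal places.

By inclusion–exclusion over which prizes are missing,
P(all seen) = Σ_{j=0}^{3} (-1)^j C(3,j)((3-j)/3)^12
= 1.00000 - 0.02312 + 0.00001 - 0.00000
= 0.97688.

0.9769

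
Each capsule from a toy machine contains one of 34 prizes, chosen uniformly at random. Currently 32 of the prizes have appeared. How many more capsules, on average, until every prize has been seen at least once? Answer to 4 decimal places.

The wait to go from k to k+1 distinct prizes is geometric with mean 34/(34-k).
Sum over k = 32,...,33: E = 34/2 + 34/1 = 51.00000.

51.0000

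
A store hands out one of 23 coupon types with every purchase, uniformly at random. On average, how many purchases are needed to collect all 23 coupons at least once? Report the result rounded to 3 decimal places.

85.889

The wait to go from k to k+1 distinct coupons is geometric with mean 23/(23-k).
E[T] = 23/23 + 23/22 + 23/21 + ... + 23/2 + 23/1 = 23·H_{23}.
H_{23} = 3.7343, so E[T] = 85.8887.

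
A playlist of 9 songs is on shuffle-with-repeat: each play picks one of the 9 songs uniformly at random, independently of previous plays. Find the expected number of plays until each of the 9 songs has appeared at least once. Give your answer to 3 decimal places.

The wait to go from k to k+1 distinct songs is geometric with mean 9/(9-k).
E[T] = 9/9 + 9/8 + 9/7 + ... + 9/2 + 9/1 = 9·H_{9}.
H_{9} = 2.8290, so E[T] = 25.4607.

25.461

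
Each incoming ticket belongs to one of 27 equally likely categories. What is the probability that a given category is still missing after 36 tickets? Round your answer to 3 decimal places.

Each ticket misses the fixed category with probability (27-1)/27 = 26/27, independently.
P(still missing after 36) = (26/27)^36 = 0.2570.

0.257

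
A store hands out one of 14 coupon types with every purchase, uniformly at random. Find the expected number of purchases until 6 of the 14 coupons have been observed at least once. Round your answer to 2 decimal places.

With k distinct coupons already seen, the next new one arrives after an expected 14/(14-k) purchases.
Sum over k = 0,...,5: E = 14/14 + 14/13 + 14/12 + 14/11 + 14/10 + 14/9 = 7.472.

7.47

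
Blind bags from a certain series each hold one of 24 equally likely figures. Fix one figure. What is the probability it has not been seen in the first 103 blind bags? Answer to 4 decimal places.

On each blind bag the fixed figure fails to appear with probability 23/24.
P(still missing after 103) = (23/24)^103 = 0.01248.

0.0125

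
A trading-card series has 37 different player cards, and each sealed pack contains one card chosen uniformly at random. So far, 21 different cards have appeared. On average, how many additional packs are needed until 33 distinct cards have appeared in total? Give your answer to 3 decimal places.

With k distinct cards already seen, the next new one takes an expected 37/(37-k) packs.
Sum over k = 21,...,32: E = 37/16 + 37/15 + 37/14 + ... + 37/6 + 37/5 = 48.0036.

48.004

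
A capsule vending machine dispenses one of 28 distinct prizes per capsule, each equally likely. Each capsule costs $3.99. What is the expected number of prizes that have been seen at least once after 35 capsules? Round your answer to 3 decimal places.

20.159

For each prize, P(seen in 35 capsules) = 1 - (27/28)^35 = 0.7200.
By linearity of expectation, E[distinct seen] = 28·(1 - (27/28)^35) = 20.1592.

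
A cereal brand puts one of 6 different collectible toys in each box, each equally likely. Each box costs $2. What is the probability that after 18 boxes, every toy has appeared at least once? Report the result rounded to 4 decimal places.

Let A_i be the event that toy i is missing after 18 boxes. By inclusion–exclusion on the A_i,
P(all seen) = Σ_{j=0}^{6} (-1)^j C(6,j)((6-j)/6)^18
= 1.00000 - 0.22537 + 0.01015 - 0.00008 + 0.00000 - 0.00000 + 0.00000
= 0.78471.

0.7847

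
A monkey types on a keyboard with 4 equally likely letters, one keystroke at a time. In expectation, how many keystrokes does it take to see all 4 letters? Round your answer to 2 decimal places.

8.33

After k distinct letters have appeared, the next keystroke gives a new one with probability (4-k)/4, so the expected wait for the (k+1)-th is 4/(4-k).
E[T] = 4/4 + 4/3 + 4/2 + 4/1 = 4·H_{4}.
H_{4} = 2.083, so E[T] = 8.333.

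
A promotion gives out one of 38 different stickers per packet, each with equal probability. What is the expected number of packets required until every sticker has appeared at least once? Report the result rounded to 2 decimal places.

Split into phases: going from k distinct to k+1 distinct takes on average 38/(38-k) packets.
E[T] = 38/38 + 38/37 + 38/36 + ... + 38/2 + 38/1 = 38·H_{38}.
H_{38} = 4.228, so E[T] = 160.660.

160.66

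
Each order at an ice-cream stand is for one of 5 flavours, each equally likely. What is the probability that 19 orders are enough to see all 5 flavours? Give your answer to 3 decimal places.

0.929

By inclusion–exclusion over which flavours are missing,
P(all seen) = Σ_{j=0}^{5} (-1)^j C(5,j)((5-j)/5)^19
= 1.0000 - 0.0721 + 0.0006 - 0.0000 + 0.0000 - 0.0000
= 0.9286.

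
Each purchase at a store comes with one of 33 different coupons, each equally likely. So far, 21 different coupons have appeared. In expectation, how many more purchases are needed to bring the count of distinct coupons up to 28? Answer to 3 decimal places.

27.056

From k distinct to k+1 distinct takes on average 33/(33-k) purchases.
Sum over k = 21,...,27: E = 33/12 + 33/11 + 33/10 + ... + 33/7 + 33/6 = 27.0560.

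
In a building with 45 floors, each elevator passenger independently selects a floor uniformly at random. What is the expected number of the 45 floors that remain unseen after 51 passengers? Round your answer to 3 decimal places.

14.304

For each floor, P(unseen after 51) = (44/45)^51 = 0.3179.
By linearity of expectation, E[unseen] = 45·(44/45)^51 = 14.3041.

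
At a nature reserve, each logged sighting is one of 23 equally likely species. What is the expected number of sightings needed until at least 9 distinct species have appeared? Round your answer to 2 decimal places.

With k distinct species already seen, the next new one arrives after an expected 23/(23-k) sightings.
Sum over k = 0,...,8: E = 23/23 + 23/22 + 23/21 + ... + 23/16 + 23/15 = 11.103.

11.10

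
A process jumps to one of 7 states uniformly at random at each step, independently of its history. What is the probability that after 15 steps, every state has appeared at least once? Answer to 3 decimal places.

0.434

Let A_i be the event that state i is missing after 15 steps. By inclusion–exclusion on the A_i,
P(all seen) = Σ_{j=0}^{7} (-1)^j C(7,j)((7-j)/7)^15
= 1.0000 - 0.6933 + 0.1350 - 0.0079 + 0.0001 - 0.0000 + 0.0000 - 0.0000
= 0.4339.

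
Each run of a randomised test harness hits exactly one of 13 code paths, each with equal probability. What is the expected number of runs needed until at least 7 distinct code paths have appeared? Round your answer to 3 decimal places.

Going from k to k+1 distinct takes a geometric number of runs with mean 13/(13-k).
Sum over k = 0,...,6: E = 13/13 + 13/12 + 13/11 + ... + 13/8 + 13/7 = 9.4917.

9.492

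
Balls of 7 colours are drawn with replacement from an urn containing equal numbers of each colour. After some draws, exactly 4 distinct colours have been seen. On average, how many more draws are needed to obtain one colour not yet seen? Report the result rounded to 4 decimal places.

Each draw yields a new colour with probability (7-4)/7 = 3/7, so the wait is geometric with mean 7/3.
E = 7/3 = 2.33333.

2.3333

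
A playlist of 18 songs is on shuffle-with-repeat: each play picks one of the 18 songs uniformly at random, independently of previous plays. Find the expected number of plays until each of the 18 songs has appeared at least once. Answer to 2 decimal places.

After k distinct songs have appeared, the next play gives a new one with probability (18-k)/18, so the expected wait for the (k+1)-th is 18/(18-k).
E[T] = 18/18 + 18/17 + 18/16 + ... + 18/2 + 18/1 = 18·H_{18}.
H_{18} = 3.495, so E[T] = 62.912.

62.91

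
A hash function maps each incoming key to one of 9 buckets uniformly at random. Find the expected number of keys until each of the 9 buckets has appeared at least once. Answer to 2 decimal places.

The wait to go from k to k+1 distinct buckets is geometric with mean 9/(9-k).
E[T] = 9/9 + 9/8 + 9/7 + ... + 9/2 + 9/1 = 9·H_{9}.
H_{9} = 2.829, so E[T] = 25.461.

25.46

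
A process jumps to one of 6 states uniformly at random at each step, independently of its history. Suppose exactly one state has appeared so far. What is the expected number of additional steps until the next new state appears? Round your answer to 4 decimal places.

1.2000

The number of steps until the next new state is geometric with success probability 5/6, so its mean is 6/5.
E = 6/5 = 1.20000.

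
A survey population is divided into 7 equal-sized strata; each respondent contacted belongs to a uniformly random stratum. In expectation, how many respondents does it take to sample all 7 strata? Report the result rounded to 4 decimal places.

After k distinct strata have appeared, the next respondent gives a new one with probability (7-k)/7, so the expected wait for the (k+1)-th is 7/(7-k).
E[T] = 7/7 + 7/6 + 7/5 + ... + 7/2 + 7/1 = 7·H_{7}.
H_{7} = 2.59286, so E[T] = 18.15000.

18.1500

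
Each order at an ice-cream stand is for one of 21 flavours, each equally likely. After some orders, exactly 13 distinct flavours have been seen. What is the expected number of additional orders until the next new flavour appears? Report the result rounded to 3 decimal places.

2.625

Each order yields a new flavour with probability (21-13)/21 = 8/21, so the wait is geometric with mean 21/8.
E = 21/8 = 2.6250.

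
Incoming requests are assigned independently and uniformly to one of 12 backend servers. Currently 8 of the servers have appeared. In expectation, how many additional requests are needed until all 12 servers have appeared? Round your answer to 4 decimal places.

With k distinct servers already seen, the next new one takes an expected 12/(12-k) requests.
Sum over k = 8,...,11: E = 12/4 + 12/3 + 12/2 + 12/1 = 25.00000.

25.0000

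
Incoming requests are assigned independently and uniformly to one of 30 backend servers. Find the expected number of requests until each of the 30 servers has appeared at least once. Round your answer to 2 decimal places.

The wait to go from k to k+1 distinct servers is geometric with mean 30/(30-k).
E[T] = 30/30 + 30/29 + 30/28 + ... + 30/2 + 30/1 = 30·H_{30}.
H_{30} = 3.995, so E[T] = 119.850.

119.85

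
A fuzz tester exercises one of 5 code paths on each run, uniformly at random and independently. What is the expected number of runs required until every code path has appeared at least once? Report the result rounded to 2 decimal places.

Split into phases: going from k distinct to k+1 distinct takes on average 5/(5-k) runs.
E[T] = 5/5 + 5/4 + 5/3 + 5/2 + 5/1 = 5·H_{5}.
H_{5} = 2.283, so E[T] = 11.417.

11.42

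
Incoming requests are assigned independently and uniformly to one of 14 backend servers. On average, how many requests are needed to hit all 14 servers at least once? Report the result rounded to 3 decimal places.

45.522

After k distinct servers have appeared, the next request gives a new one with probability (14-k)/14, so the expected wait for the (k+1)-th is 14/(14-k).
E[T] = 14/14 + 14/13 + 14/12 + ... + 14/2 + 14/1 = 14·H_{14}.
H_{14} = 3.2516, so E[T] = 45.5219.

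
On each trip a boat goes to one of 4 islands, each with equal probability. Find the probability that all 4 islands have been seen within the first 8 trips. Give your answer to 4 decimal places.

By inclusion–exclusion over which islands are missing,
P(all seen) = Σ_{j=0}^{4} (-1)^j C(4,j)((4-j)/4)^8
= 1.00000 - 0.40045 + 0.02344 - 0.00006 + 0.00000
= 0.62292.

0.6229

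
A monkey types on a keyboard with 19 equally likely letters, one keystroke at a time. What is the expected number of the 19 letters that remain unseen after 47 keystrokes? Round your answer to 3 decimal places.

1.497

For each letter, P(unseen after 47) = (18/19)^47 = 0.0788.
By linearity of expectation, E[unseen] = 19·(18/19)^47 = 1.4967.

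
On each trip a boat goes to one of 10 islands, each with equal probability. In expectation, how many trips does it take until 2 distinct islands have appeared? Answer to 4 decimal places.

Going from k to k+1 distinct takes a geometric number of trips with mean 10/(10-k).
Sum over k = 0,...,1: E = 10/10 + 10/9 = 2.11111.

2.1111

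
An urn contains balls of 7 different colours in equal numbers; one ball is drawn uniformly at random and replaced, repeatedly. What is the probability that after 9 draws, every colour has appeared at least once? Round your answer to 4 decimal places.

Let A_i be the event that colour i is missing after 9 draws. By inclusion–exclusion on the A_i,
P(all seen) = Σ_{j=0}^{7} (-1)^j C(7,j)((7-j)/7)^9
= 1.00000 - 1.74814 + 1.01641 - 0.22737 + 0.01707 - 0.00027 + 0.00000 - 0.00000
= 0.05770.

0.0577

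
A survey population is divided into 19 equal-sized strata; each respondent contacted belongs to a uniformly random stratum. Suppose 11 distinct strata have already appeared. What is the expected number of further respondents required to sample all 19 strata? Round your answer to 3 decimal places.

From k distinct to k+1 distinct takes on average 19/(19-k) respondents.
Sum over k = 11,...,18: E = 19/8 + 19/7 + 19/6 + ... + 19/2 + 19/1 = 51.6393.

51.639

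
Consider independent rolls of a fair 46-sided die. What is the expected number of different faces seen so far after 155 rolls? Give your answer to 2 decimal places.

44.48

For each face, P(seen in 155 rolls) = 1 - (45/46)^155 = 0.967.
By linearity of expectation, E[distinct seen] = 46·(1 - (45/46)^155) = 44.475.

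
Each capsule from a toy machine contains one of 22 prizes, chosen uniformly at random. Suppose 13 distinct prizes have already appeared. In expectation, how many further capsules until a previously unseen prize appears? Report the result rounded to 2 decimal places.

2.44

Each capsule yields a new prize with probability (22-13)/22 = 9/22, so the wait is geometric with mean 22/9.
E = 22/9 = 2.444.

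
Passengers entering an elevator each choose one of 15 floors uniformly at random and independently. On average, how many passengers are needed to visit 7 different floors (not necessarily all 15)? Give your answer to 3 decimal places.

Going from k to k+1 distinct takes a geometric number of passengers with mean 15/(15-k).
Sum over k = 0,...,6: E = 15/15 + 15/14 + 15/13 + ... + 15/10 + 15/9 = 9.0056.

9.006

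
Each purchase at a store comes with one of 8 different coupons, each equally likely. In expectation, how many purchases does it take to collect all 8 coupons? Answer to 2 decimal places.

21.74

The wait to go from k to k+1 distinct coupons is geometric with mean 8/(8-k).
E[T] = 8/8 + 8/7 + 8/6 + ... + 8/2 + 8/1 = 8·H_{8}.
H_{8} = 2.718, so E[T] = 21.743.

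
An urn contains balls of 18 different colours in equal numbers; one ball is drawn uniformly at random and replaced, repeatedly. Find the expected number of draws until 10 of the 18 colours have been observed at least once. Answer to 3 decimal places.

13.991

Going from k to k+1 distinct takes a geometric number of draws with mean 18/(18-k).
Sum over k = 0,...,9: E = 18/18 + 18/17 + 18/16 + ... + 18/10 + 18/9 = 13.9905.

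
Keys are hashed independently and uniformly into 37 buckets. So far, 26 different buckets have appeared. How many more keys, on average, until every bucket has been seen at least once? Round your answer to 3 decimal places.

111.735

From k distinct to k+1 distinct takes on average 37/(37-k) keys.
Sum over k = 26,...,36: E = 37/11 + 37/10 + 37/9 + ... + 37/2 + 37/1 = 111.7355.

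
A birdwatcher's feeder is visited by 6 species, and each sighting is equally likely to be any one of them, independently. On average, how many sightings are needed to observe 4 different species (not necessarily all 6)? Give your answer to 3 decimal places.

5.700

Going from k to k+1 distinct takes a geometric number of sightings with mean 6/(6-k).
Sum over k = 0,...,3: E = 6/6 + 6/5 + 6/4 + 6/3 = 5.7000.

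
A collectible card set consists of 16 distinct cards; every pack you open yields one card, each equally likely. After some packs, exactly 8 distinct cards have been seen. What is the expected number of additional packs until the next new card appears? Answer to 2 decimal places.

The number of packs until the next new card is geometric with success probability 8/16, so its mean is 16/8.
E = 16/8 = 2.000.

2.00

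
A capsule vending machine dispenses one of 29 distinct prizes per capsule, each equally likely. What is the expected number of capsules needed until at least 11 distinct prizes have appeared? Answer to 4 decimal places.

13.5298

Going from k to k+1 distinct takes a geometric number of capsules with mean 29/(29-k).
Sum over k = 0,...,10: E = 29/29 + 29/28 + 29/27 + ... + 29/20 + 29/19 = 13.52983.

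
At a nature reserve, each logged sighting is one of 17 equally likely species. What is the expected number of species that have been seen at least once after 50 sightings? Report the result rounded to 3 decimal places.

16.180

For each species, P(seen in 50 sightings) = 1 - (16/17)^50 = 0.9517.
By linearity of expectation, E[distinct seen] = 17·(1 - (16/17)^50) = 16.1796.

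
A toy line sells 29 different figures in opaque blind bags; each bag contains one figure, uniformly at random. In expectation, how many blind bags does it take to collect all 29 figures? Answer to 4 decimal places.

114.8880

Split into phases: going from k distinct to k+1 distinct takes on average 29/(29-k) blind bags.
E[T] = 29/29 + 29/28 + 29/27 + ... + 29/2 + 29/1 = 29·H_{29}.
H_{29} = 3.96165, so E[T] = 114.88796.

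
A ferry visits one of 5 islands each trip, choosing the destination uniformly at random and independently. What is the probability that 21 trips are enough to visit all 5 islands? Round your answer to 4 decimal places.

By inclusion–exclusion over which islands are missing,
P(all seen) = Σ_{j=0}^{5} (-1)^j C(5,j)((5-j)/5)^21
= 1.00000 - 0.04612 + 0.00022 - 0.00000 + 0.00000 - 0.00000
= 0.95410.

0.9541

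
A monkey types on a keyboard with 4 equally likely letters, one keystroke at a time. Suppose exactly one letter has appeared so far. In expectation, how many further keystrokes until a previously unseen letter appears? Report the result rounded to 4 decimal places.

Each keystroke yields a new letter with probability (4-1)/4 = 3/4, so the wait is geometric with mean 4/3.
E = 4/3 = 1.33333.

1.3333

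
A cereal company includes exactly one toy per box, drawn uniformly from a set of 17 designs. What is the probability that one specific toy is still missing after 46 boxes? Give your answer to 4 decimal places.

0.0615

Each box misses the fixed toy with probability (17-1)/17 = 16/17, independently.
P(still missing after 46) = (16/17)^46 = 0.06150.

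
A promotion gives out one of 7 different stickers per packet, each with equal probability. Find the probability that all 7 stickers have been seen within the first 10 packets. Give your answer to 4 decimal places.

By inclusion–exclusion over which stickers are missing,
P(all seen) = Σ_{j=0}^{7} (-1)^j C(7,j)((7-j)/7)^10
= 1.00000 - 1.49841 + 0.72600 - 0.12992 + 0.00732 - 0.00008 + 0.00000 - 0.00000
= 0.10491.

0.1049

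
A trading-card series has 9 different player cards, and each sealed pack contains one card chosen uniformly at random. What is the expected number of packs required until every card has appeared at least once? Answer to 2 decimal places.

25.46

After k distinct cards have appeared, the next pack gives a new one with probability (9-k)/9, so the expected wait for the (k+1)-th is 9/(9-k).
E[T] = 9/9 + 9/8 + 9/7 + ... + 9/2 + 9/1 = 9·H_{9}.
H_{9} = 2.829, so E[T] = 25.461.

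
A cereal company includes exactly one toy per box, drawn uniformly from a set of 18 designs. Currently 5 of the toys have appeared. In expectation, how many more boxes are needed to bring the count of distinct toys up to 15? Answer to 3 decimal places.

From k distinct to k+1 distinct takes on average 18/(18-k) boxes.
Sum over k = 5,...,14: E = 18/13 + 18/12 + 18/11 + ... + 18/5 + 18/4 = 24.2424.

24.242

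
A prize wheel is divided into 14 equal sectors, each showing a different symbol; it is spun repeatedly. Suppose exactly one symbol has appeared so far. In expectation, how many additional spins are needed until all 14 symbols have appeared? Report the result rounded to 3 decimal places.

44.522

From k distinct to k+1 distinct takes on average 14/(14-k) spins.
Sum over k = 1,...,13: E = 14/13 + 14/12 + 14/11 + ... + 14/2 + 14/1 = 44.5219.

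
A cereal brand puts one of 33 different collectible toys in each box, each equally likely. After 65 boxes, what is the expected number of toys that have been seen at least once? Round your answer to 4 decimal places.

For each toy, P(seen in 65 boxes) = 1 - (32/33)^65 = 0.86469.
By linearity of expectation, E[distinct seen] = 33·(1 - (32/33)^65) = 28.53464.

28.5346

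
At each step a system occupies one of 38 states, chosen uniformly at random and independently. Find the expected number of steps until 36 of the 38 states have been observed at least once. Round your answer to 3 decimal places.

Going from k to k+1 distinct takes a geometric number of steps with mean 38/(38-k).
Sum over k = 0,...,35: E = 38/38 + 38/37 + 38/36 + ... + 38/4 + 38/3 = 103.6603.

103.660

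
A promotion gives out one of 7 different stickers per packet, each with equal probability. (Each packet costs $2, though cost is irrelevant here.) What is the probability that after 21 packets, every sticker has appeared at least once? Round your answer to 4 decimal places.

0.7427

Let A_i be the event that sticker i is missing after 21 packets. By inclusion–exclusion on the A_i,
P(all seen) = Σ_{j=0}^{7} (-1)^j C(7,j)((7-j)/7)^21
= 1.00000 - 0.27493 + 0.01793 - 0.00028 + 0.00000 - 0.00000 + 0.00000 - 0.00000
= 0.74273.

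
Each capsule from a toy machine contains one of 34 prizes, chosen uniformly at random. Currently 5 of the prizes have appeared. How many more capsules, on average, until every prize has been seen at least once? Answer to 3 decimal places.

134.696

With k distinct prizes already seen, the next new one takes an expected 34/(34-k) capsules.
Sum over k = 5,...,33: E = 34/29 + 34/28 + 34/27 + ... + 34/2 + 34/1 = 134.6962.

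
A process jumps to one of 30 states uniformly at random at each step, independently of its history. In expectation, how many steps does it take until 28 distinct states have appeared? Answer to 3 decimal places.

74.850

With k distinct states already seen, the next new one arrives after an expected 30/(30-k) steps.
Sum over k = 0,...,27: E = 30/30 + 30/29 + 30/28 + ... + 30/4 + 30/3 = 74.8496.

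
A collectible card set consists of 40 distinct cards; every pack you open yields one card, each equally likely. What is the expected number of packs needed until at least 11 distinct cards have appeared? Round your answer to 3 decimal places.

12.676

With k distinct cards already seen, the next new one arrives after an expected 40/(40-k) packs.
Sum over k = 0,...,10: E = 40/40 + 40/39 + 40/38 + ... + 40/31 + 40/30 = 12.6756.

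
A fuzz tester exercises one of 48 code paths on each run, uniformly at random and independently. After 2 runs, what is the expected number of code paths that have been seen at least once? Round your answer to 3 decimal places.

1.979

For each code path, P(seen in 2 runs) = 1 - (47/48)^2 = 0.0412.
By linearity of expectation, E[distinct seen] = 48·(1 - (47/48)^2) = 1.9792.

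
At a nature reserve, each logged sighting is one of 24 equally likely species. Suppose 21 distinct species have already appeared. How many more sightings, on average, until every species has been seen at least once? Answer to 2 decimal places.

44.00

From k distinct to k+1 distinct takes on average 24/(24-k) sightings.
Sum over k = 21,...,23: E = 24/3 + 24/2 + 24/1 = 44.000.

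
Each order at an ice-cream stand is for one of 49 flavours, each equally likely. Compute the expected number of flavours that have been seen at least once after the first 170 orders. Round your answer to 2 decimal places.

47.53

For each flavour, P(seen in 170 orders) = 1 - (48/49)^170 = 0.970.
By linearity of expectation, E[distinct seen] = 49·(1 - (48/49)^170) = 47.528.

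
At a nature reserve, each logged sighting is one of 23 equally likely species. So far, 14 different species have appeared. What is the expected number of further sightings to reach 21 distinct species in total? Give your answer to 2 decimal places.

30.57

With k distinct species already seen, the next new one takes an expected 23/(23-k) sightings.
Sum over k = 14,...,20: E = 23/9 + 23/8 + 23/7 + ... + 23/4 + 23/3 = 30.566.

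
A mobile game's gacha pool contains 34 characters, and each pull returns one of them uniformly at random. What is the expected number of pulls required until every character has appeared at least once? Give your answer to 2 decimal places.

Split into phases: going from k distinct to k+1 distinct takes on average 34/(34-k) pulls.
E[T] = 34/34 + 34/33 + 34/32 + ... + 34/2 + 34/1 = 34·H_{34}.
H_{34} = 4.118, so E[T] = 140.019.

140.02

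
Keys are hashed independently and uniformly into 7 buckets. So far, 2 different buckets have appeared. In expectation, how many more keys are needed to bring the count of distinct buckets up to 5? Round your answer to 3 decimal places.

From k distinct to k+1 distinct takes on average 7/(7-k) keys.
Sum over k = 2,...,4: E = 7/5 + 7/4 + 7/3 = 5.4833.

5.483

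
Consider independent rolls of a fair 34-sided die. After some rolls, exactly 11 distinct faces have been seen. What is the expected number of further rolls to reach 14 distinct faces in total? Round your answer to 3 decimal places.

4.643

With k distinct faces already seen, the next new one takes an expected 34/(34-k) rolls.
Sum over k = 11,...,13: E = 34/23 + 34/22 + 34/21 = 4.6428.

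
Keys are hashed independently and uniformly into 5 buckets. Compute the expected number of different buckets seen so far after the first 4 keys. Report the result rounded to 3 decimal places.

For each bucket, P(seen in 4 keys) = 1 - (4/5)^4 = 0.5904.
By linearity of expectation, E[distinct seen] = 5·(1 - (4/5)^4) = 2.9520.

2.952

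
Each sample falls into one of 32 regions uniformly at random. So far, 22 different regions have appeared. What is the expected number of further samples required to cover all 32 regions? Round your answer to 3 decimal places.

The wait to go from k to k+1 distinct regions is geometric with mean 32/(32-k).
Sum over k = 22,...,31: E = 32/10 + 32/9 + 32/8 + ... + 32/2 + 32/1 = 93.7270.

93.727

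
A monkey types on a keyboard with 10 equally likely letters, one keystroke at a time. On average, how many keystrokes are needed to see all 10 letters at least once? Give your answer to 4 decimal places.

Split into phases: going from k distinct to k+1 distinct takes on average 10/(10-k) keystrokes.
E[T] = 10/10 + 10/9 + 10/8 + ... + 10/2 + 10/1 = 10·H_{10}.
H_{10} = 2.92897, so E[T] = 29.28968.

29.2897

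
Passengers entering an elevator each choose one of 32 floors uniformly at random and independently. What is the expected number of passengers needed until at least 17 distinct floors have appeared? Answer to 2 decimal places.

23.69

Going from k to k+1 distinct takes a geometric number of passengers with mean 32/(32-k).
Sum over k = 0,...,16: E = 32/32 + 32/31 + 32/30 + ... + 32/17 + 32/16 = 23.689.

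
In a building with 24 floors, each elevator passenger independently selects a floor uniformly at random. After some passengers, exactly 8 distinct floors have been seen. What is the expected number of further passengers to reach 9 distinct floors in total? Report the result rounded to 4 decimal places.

1.5000

With k distinct floors already seen, the next new one takes an expected 24/(24-k) passengers.
Only the k = 8 term is needed: E = 24/16 = 1.50000.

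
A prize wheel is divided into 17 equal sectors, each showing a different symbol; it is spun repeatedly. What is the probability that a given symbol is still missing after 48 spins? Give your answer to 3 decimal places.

0.054

On each spin the fixed symbol fails to appear with probability 16/17.
P(still missing after 48) = (16/17)^48 = 0.0545.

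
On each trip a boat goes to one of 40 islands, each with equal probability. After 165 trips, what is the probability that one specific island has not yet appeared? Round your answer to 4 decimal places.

0.0153

On each trip the fixed island fails to appear with probability 39/40.
P(still missing after 165) = (39/40)^165 = 0.01534.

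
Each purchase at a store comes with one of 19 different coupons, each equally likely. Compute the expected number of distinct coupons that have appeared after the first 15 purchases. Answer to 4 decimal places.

For each coupon, P(seen in 15 purchases) = 1 - (18/19)^15 = 0.55559.
By linearity of expectation, E[distinct seen] = 19·(1 - (18/19)^15) = 10.55622.

10.5562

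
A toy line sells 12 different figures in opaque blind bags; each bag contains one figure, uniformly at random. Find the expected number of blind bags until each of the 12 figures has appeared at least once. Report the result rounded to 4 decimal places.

37.2385

The wait to go from k to k+1 distinct figures is geometric with mean 12/(12-k).
E[T] = 12/12 + 12/11 + 12/10 + ... + 12/2 + 12/1 = 12·H_{12}.
H_{12} = 3.10321, so E[T] = 37.23853.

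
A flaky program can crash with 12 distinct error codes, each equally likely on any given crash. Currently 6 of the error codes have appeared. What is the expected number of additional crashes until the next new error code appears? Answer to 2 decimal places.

The number of crashes until the next new error code is geometric with success probability 6/12, so its mean is 12/6.
E = 12/6 = 2.000.

2.00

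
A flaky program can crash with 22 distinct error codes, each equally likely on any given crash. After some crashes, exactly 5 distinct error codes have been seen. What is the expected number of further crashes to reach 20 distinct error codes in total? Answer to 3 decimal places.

42.670

The wait to go from k to k+1 distinct error codes is geometric with mean 22/(22-k).
Sum over k = 5,...,19: E = 22/17 + 22/16 + 22/15 + ... + 22/4 + 22/3 = 42.6702.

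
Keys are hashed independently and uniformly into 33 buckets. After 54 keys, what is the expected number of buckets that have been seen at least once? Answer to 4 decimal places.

For each bucket, P(seen in 54 keys) = 1 - (32/33)^54 = 0.81018.
By linearity of expectation, E[distinct seen] = 33·(1 - (32/33)^54) = 26.73588.

26.7359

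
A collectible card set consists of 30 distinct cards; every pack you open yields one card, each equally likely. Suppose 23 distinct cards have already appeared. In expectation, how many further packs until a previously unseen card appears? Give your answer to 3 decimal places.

4.286

The number of packs until the next new card is geometric with success probability 7/30, so its mean is 30/7.
E = 30/7 = 4.2857.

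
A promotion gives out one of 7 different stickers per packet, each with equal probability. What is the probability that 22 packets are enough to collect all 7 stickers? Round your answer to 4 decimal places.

Let A_i be the event that sticker i is missing after 22 packets. By inclusion–exclusion on the A_i,
P(all seen) = Σ_{j=0}^{7} (-1)^j C(7,j)((7-j)/7)^22
= 1.00000 - 0.23565 + 0.01281 - 0.00016 + 0.00000 - 0.00000 + 0.00000 - 0.00000
= 0.77700.

0.7770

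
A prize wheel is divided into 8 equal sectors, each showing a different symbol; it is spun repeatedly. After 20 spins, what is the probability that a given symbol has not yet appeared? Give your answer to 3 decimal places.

0.069

Each spin misses the fixed symbol with probability (8-1)/8 = 7/8, independently.
P(still missing after 20) = (7/8)^20 = 0.0692.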